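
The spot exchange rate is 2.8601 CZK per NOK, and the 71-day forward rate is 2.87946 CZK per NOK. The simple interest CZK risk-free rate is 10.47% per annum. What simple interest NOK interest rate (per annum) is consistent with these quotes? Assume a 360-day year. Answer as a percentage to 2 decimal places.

6.99%

T = 71/360 years.
F/S = 2.87946/2.8601 = 1.0067690 = (growth of CZK) / (growth of NOK).
The CZK side grows by 1 + 0.1047×71/360 = 1.0206492.
Hence g_NOK = 1.0137869.
(1.0137869 − 1)/T = 0.069905, i.e. 6.99%.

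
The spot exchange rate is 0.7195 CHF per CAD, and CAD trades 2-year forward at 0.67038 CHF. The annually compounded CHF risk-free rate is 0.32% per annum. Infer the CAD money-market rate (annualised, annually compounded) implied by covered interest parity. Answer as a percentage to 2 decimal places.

T = 2 years.
By CIP, F/S equals the CHF-to-CAD growth ratio: 0.67038/0.7195 = 0.9317304.
The CHF side grows by (1 + 0.0032)^2 = 1.0064102.
So the CAD growth factor = 1.0801517.
r = 1.0801517^(1/2) − 1 = 0.039303 → 3.93%.

3.93%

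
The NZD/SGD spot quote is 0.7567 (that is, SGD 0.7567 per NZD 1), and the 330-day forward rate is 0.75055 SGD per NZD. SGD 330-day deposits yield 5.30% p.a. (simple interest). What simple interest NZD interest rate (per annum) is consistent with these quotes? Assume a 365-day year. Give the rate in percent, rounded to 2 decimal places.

6.25%

T = 330/365 years.
By CIP, F/S equals the SGD-to-NZD growth ratio: 0.75055/0.7567 = 0.9918726.
The SGD side grows by 1 + 0.0530×330/365 = 1.0479178.
So the NZD growth factor = 1.0565044.
(1.0565044 − 1)/T = 0.062497, i.e. 6.25%.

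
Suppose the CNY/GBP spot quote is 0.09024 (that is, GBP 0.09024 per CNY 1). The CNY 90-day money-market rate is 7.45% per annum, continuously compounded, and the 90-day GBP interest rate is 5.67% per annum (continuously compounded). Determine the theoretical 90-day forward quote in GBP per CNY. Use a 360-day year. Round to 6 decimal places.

T = 90/360 years.
GBP growth factor: e^(0.0567×90/360) = 1.0142759.
CNY accumulates by e^(0.0745×90/360) = 1.0187995.
So F = 0.09024 × 1.0142759 / 1.0187995 = 0.08983932 (GBP/CNY).

0.089839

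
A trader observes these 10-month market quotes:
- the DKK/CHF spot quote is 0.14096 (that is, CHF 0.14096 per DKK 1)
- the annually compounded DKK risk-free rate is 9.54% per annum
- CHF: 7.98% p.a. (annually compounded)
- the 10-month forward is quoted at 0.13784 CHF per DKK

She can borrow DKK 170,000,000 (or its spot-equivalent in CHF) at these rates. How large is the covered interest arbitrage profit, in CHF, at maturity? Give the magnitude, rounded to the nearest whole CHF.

T = 10/12 years.
Keep in DKK, deliver into the forward: 170,000,000·1.0788902801·0.13784 = CHF 25,281,420.16.
Swap to CHF now, deposit: 170,000,000·0.14096·1.0660709339 = CHF 25,546,471.00.
The quoted forward undervalues DKK, so borrow DKK, convert to CHF at spot, deposit the CHF at 7.98%, and buy DKK forward at 0.13784 to cover the loan.
Arbitrage profit = |25,281,420.16 − 25,546,471.00| = CHF 265,051.

CHF 265,051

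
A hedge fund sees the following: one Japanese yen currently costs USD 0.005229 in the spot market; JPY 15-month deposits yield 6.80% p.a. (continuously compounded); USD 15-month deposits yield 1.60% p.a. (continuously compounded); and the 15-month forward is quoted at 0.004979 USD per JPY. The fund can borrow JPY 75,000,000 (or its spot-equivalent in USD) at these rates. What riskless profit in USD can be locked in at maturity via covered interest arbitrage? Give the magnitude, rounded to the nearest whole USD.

T = 15/12 years.
Invest the JPY and cover forward: 75,000,000 × 1.08871707 × 0.004979 = USD 406,554.17.
Convert at spot and invest in USD: 75,000,000 × 0.005229 × 1.02020134 = USD 400,097.46.
The quoted forward overvalues JPY, so borrow USD, buy JPY at spot, deposit the JPY at 6.80%, and sell the proceeds forward at 0.004979.
Profit = 406,554.17 − 400,097.46 = USD 6,457.

USD 6,457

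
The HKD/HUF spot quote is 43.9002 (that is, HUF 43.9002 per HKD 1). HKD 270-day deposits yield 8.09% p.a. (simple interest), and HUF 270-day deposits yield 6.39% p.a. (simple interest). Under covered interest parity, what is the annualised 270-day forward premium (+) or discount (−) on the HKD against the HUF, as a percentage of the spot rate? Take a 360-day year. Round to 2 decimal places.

T = 270/360 years.
CIP forward (HUF per HKD) = 43.9002 × 1.047925/1.060675 = 43.3724912.
(F − S)/S ÷ T = (43.3724912 − 43.9002)/43.9002/(270/360) = -0.016028 → -1.60%.

-1.60%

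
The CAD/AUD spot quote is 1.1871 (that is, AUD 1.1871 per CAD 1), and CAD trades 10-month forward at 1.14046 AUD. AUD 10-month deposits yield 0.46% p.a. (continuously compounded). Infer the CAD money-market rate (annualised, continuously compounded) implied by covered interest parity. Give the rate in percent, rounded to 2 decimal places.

T = 10/12 years.
By CIP, F/S equals the AUD-to-CAD growth ratio: 1.14046/1.1871 = 0.9607110.
The AUD side grows by e^(0.0046×10/12) = 1.0038407.
Hence g_CAD = 1.0448935.
Take logs: ln 1.0448935 / (10/12) = 0.052698, so 5.27%.

5.27%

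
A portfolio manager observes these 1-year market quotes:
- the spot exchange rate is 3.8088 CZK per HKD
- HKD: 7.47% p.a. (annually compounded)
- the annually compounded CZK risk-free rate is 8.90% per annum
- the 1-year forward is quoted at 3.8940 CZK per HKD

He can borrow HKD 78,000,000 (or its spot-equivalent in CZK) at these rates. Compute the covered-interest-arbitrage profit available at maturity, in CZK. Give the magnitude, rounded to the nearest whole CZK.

T = 1 year.
Invest the HKD and cover forward: 78,000,000 × 1.074700 × 3.8940 = CZK 326,420,780.40.
Convert at spot and invest in CZK: 78,000,000 × 3.8088 × 1.089000 = CZK 323,527,089.60.
The quoted forward overvalues HKD, so borrow CZK, buy HKD at spot, deposit the HKD at 7.47%, and sell the proceeds forward at 3.8940.
Profit = 326,420,780.40 − 323,527,089.60 = CZK 2,893,691.

CZK 2,893,691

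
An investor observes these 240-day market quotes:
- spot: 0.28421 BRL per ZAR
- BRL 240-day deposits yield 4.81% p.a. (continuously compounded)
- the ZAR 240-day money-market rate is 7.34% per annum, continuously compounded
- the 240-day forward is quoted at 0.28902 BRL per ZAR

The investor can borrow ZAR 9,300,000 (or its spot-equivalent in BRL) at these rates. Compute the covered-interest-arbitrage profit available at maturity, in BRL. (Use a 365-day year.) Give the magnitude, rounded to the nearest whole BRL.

BRL 92,708

T = 240/365 years.
Invest the ZAR and cover forward: 9,300,000 × 1.049446638 × 0.28902 = BRL 2,820,792.93.
Convert at spot and invest in BRL: 9,300,000 × 0.28421 × 1.032132858 = BRL 2,728,085.06.
The quoted forward overvalues ZAR, so borrow BRL, buy ZAR at spot, deposit the ZAR at 7.34%, and sell the proceeds forward at 0.28902.
Arbitrage profit = |2,820,792.93 − 2,728,085.06| = BRL 92,708.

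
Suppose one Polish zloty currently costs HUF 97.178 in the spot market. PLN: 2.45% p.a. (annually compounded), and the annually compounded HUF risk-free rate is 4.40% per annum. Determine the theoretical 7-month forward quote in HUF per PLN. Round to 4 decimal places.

T = 7/12 years.
HUF accumulates by (1 + 0.0440)^(7/12) = 1.02543615.
PLN growth factor: (1 + 0.0245)^(7/12) = 1.01421955.
CIP: F = S · (grow HUF)/(grow PLN) = 97.178 × 1.02543615/1.01421955 = 98.252725 HUF per PLN.

98.2527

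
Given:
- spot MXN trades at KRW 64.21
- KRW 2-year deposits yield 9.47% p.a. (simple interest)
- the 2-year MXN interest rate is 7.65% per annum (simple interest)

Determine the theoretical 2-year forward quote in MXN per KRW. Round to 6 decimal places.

T = 2 years.
KRW growth factor: 1 + 0.0947×2 = 1.189400.
MXN growth factor: 1 + 0.0765×2 = 1.153000.
So F = 64.21 × 1.189400 / 1.153000 = 66.23710 (KRW/MXN).
Invert for MXN per KRW: 1 / 66.23710 = 0.015097.

0.015097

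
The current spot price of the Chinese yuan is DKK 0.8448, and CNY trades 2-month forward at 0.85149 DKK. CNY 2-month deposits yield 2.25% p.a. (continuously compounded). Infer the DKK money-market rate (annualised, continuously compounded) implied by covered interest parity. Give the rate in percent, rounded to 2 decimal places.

6.98%

T = 2/12 years.
CIP gives F = S · g_DKK/g_CNY, so g_DKK/g_CNY = 0.85149/0.8448 = 1.0079190.
CNY growth factor: e^(0.0225×2/12) = 1.003757.
Hence g_DKK = 1.0117058.
r = ln(1.0117058)/(2/12) = 0.069827 → 6.98%.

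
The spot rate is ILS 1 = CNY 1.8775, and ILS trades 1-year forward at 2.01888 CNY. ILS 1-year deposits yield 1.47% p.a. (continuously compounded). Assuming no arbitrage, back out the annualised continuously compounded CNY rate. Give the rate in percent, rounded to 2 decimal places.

8.73%

T = 1 year.
F/S = 2.01888/1.8775 = 1.0753023 = (growth of CNY) / (growth of ILS).
ILS growth factor: e^(0.0147×1) = 1.0148086.
That pins the CNY growth at 1.091226.
Take logs: ln 1.091226 / 1 = 0.087302, so 8.73%.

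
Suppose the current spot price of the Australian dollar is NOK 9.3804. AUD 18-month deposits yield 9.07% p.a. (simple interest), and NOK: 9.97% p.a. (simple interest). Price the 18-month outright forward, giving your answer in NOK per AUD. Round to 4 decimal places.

9.4919

T = 18/12 years.
NOK growth factor: 1 + 0.0997×18/12 = 1.149550.
AUD growth factor: 1 + 0.0907×18/12 = 1.136050.
CIP: F = S · (grow NOK)/(grow AUD) = 9.3804 × 1.149550/1.136050 = 9.491870 NOK per AUD.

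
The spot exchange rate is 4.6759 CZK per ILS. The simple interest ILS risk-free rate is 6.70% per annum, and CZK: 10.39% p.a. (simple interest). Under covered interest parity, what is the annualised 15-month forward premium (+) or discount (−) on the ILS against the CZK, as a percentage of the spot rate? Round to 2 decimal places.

+3.40%

T = 15/12 years.
F = S · g_CZK/g_ILS = 4.6759 × 1.129875/1.083750 = 4.8749089.
Annualised premium = (F − S)/S × (1/T) = (4.8749089 − 4.6759)/4.6759 ÷ (15/12) = 3.40%.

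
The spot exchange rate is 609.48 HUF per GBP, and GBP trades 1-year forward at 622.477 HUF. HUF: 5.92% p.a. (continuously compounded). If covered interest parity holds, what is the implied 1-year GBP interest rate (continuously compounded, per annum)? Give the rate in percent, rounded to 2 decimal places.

T = 1 year.
By CIP, F/S equals the HUF-to-GBP growth ratio: 622.477/609.48 = 1.0213247.
The HUF side grows by e^(0.0592×1) = 1.0609874.
Hence g_GBP = 1.0388346.
Take logs: ln 1.0388346 / 1 = 0.038100, so 3.81%.

3.81%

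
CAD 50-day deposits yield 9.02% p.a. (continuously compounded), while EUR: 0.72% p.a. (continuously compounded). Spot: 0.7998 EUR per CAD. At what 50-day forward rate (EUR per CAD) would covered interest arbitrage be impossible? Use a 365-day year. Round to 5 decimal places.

T = 50/365 years.
EUR growth factor: e^(0.0072×50/365) = 1.0009868.
CAD growth factor: e^(0.0902×50/365) = 1.0124328.
CIP: F = S · (grow EUR)/(grow CAD) = 0.7998 × 1.0009868/1.0124328 = 0.7907579 EUR per CAD.

0.79076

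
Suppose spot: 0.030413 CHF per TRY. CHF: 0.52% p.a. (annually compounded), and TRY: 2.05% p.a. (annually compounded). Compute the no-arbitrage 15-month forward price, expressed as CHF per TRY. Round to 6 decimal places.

0.029844

T = 15/12 years.
CHF growth factor: (1 + 0.0052)^(15/12) = 1.0065042.
Growth of 1 TRY over T: (1 + 0.0205)^(15/12) = 1.0256903.
CIP: F = S · (grow CHF)/(grow TRY) = 0.030413 × 1.0065042/1.0256903 = 0.02984411 CHF per TRY.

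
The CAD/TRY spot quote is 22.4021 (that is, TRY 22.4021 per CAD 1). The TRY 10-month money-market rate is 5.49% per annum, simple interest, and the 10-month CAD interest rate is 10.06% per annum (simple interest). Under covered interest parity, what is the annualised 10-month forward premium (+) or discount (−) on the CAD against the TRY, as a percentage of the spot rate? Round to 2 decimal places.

-4.22%

T = 10/12 years.
No-arbitrage forward: 22.4021 × 1.045750 / 1.0838333 = 21.6149440 TRY/CAD.
(F − S)/S ÷ T = (21.6149440 − 22.4021)/22.4021/(10/12) = -0.042165 → -4.22%.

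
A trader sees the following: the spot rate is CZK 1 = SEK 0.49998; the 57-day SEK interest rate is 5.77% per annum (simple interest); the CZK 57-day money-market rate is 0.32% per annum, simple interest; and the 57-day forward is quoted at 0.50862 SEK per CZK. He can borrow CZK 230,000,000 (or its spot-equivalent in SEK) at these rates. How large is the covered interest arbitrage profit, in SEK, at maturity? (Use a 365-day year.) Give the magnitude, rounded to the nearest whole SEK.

T = 57/365 years.
Invest the CZK and cover forward: 230,000,000 × 1.00049972603 × 0.50862 = SEK 117,041,059.25.
Convert at spot and invest in SEK: 230,000,000 × 0.49998 × 1.00901068493 = SEK 116,031,587.32.
The quoted forward overvalues CZK, so borrow SEK, buy CZK at spot, deposit the CZK at 0.32%, and sell the proceeds forward at 0.50862.
Profit = 117,041,059.25 − 116,031,587.32 = SEK 1,009,472.

SEK 1,009,472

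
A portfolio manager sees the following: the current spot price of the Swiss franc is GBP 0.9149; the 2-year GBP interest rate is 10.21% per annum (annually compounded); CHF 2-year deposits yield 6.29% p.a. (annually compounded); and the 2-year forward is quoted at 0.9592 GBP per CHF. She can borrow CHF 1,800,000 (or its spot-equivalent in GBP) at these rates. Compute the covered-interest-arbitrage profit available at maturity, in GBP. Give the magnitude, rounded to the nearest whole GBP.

T = 2 years.
Invest the CHF and cover forward: 1,800,000 × 1.12975641 × 0.9592 = GBP 1,950,592.23.
Convert at spot and invest in GBP: 1,800,000 × 0.9149 × 1.21462441 = GBP 2,000,267.77.
The quoted forward undervalues CHF, so borrow CHF, convert to GBP at spot, deposit the GBP at 10.21%, and buy CHF forward at 0.9592 to cover the loan.
Arbitrage profit = |1,950,592.23 − 2,000,267.77| = GBP 49,676.

GBP 49,676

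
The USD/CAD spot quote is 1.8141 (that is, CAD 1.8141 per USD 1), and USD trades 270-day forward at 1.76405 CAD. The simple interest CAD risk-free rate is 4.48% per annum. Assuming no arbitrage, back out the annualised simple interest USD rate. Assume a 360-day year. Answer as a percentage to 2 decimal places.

T = 270/360 years.
By CIP, F/S equals the CAD-to-USD growth ratio: 1.76405/1.8141 = 0.9724106.
The CAD side grows by 1 + 0.0448×270/360 = 1.033600.
Hence g_USD = 1.0629255.
(1.0629255 − 1)/T = 0.083901, i.e. 8.39%.

8.39%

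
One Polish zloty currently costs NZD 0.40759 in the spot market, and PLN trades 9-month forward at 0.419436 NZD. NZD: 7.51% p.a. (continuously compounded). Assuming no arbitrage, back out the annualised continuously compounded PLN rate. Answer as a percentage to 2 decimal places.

3.69%

T = 9/12 years.
By CIP, F/S equals the NZD-to-PLN growth ratio: 0.419436/0.40759 = 1.0290635.
NZD growth factor: e^(0.0751×9/12) = 1.0579415.
So the PLN growth factor = 1.0280624.
r = ln(1.0280624)/(9/12) = 0.036901 → 3.69%.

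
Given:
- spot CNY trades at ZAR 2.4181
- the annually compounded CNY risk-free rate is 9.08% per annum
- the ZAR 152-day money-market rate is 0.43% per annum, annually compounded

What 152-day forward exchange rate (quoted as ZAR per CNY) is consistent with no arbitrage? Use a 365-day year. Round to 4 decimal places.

T = 152/365 years.
Growth of 1 ZAR over T: (1 + 0.0043)^(152/365) = 1.0017884.
CNY accumulates by (1 + 0.0908)^(152/365) = 1.0368562.
So F = 2.4181 × 1.0017884 / 1.0368562 = 2.336317 (ZAR/CNY).

2.3363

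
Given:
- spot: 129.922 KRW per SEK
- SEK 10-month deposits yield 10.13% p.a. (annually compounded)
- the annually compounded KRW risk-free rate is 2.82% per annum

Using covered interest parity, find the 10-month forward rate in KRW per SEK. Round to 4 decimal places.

T = 10/12 years.
KRW accumulates by (1 + 0.0282)^(10/12) = 1.023445372.
SEK growth factor: (1 + 0.1013)^(10/12) = 1.083730674.
Forward (KRW per SEK) = 129.922 × 1.023445372 / 1.083730674 = 122.694755.

122.6948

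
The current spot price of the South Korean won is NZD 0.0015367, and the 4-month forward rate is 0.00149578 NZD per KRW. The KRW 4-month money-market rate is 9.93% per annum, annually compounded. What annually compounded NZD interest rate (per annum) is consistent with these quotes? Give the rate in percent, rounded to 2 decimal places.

T = 4/12 years.
CIP gives F = S · g_NZD/g_KRW, so g_NZD/g_KRW = 0.00149578/0.0015367 = 0.9733715.
KRW growth factor: (1 + 0.0993)^(4/12) = 1.0320611.
Hence g_NZD = 1.0045789.
Annualise: 1.0045789^(12/4) − 1 = 0.013800 = 1.38%.

1.38%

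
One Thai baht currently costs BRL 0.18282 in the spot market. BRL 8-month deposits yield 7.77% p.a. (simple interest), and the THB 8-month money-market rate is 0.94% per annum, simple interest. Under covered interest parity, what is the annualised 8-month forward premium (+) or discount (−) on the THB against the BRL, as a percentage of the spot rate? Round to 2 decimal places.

T = 8/12 years.
CIP forward (BRL per THB) = 0.18282 × 1.051800/1.0062667 = 0.19109256.
Annualised premium = (F − S)/S × (1/T) = (0.19109256 − 0.18282)/0.18282 ÷ (8/12) = 6.79%.

+6.79%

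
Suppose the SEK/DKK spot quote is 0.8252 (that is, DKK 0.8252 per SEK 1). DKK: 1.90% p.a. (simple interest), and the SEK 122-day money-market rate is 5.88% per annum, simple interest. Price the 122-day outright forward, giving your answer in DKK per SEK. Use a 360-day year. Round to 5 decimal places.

0.81429

T = 122/360 years.
DKK growth factor: 1 + 0.0190×122/360 = 1.0064389.
SEK growth factor: 1 + 0.0588×122/360 = 1.0199267.
Forward (DKK per SEK) = 0.8252 × 1.0064389 / 1.0199267 = 0.8142873.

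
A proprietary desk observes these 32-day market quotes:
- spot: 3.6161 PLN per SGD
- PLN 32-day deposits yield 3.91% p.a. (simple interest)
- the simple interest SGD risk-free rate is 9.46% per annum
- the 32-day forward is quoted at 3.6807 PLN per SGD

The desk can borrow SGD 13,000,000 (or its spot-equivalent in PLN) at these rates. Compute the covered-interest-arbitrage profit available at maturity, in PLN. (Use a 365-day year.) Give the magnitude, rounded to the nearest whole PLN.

PLN 1,075,501

T = 32/365 years.
Route A — deposit SGD, sell forward: 13,000,000 × 1.0082936986 × 3.6807 = PLN 48,245,946.01.
Route B — convert at spot, deposit PLN: 13,000,000 × 3.6161 × 1.0034279452 = PLN 47,170,445.30.
The quoted forward overvalues SGD, so borrow PLN, buy SGD at spot, deposit the SGD at 9.46%, and sell the proceeds forward at 3.6807.
Arbitrage profit = |48,245,946.01 − 47,170,445.30| = PLN 1,075,501.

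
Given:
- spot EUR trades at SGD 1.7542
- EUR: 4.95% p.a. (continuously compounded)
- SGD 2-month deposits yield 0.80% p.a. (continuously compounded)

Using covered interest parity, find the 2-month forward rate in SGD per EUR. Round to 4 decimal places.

1.7421

T = 2/12 years.
SGD accumulates by e^(0.0080×2/12) = 1.0013342.
EUR growth factor: e^(0.0495×2/12) = 1.0082841.
Forward (SGD per EUR) = 1.7542 × 1.0013342 / 1.0082841 = 1.742109.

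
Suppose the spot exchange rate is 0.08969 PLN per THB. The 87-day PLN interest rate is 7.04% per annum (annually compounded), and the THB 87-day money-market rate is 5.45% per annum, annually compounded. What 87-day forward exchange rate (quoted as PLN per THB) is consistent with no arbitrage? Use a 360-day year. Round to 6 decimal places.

T = 87/360 years.
Growth of 1 PLN over T: (1 + 0.0704)^(87/360) = 1.0165771.
Growth of 1 THB over T: (1 + 0.0545)^(87/360) = 1.012907.
Forward (PLN per THB) = 0.08969 × 1.0165771 / 1.012907 = 0.09001498.

0.090015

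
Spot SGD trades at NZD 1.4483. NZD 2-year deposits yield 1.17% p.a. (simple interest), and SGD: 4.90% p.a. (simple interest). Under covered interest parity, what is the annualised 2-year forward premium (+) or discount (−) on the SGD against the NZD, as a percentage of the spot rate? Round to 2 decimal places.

-3.40%

T = 2 years.
F = S · g_NZD/g_SGD = 1.4483 × 1.023400/1.098000 = 1.3499000.
(F − S)/S ÷ T = (1.3499000 − 1.4483)/1.4483/2 = -0.033971 → -3.40%.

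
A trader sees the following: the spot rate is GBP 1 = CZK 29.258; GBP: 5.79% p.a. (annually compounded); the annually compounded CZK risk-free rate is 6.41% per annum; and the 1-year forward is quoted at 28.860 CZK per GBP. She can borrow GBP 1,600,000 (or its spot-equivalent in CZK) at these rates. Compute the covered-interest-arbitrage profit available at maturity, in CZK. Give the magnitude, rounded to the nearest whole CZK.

CZK 963,910

T = 1 year.
Keep in GBP, deliver into the forward: 1,600,000·1.057900·28.860 = CZK 48,849,590.40.
Swap to CZK now, deposit: 1,600,000·29.258·1.064100 = CZK 49,813,500.48.
The quoted forward undervalues GBP, so borrow GBP, convert to CZK at spot, deposit the CZK at 6.41%, and buy GBP forward at 28.860 to cover the loan.
The gap between the two covered legs is CZK 963,910.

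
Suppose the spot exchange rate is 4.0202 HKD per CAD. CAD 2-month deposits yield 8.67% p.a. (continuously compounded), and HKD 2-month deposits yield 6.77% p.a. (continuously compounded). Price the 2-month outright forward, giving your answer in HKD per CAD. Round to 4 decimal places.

T = 2/12 years.
HKD growth factor: e^(0.0677×2/12) = 1.0113472.
CAD accumulates by e^(0.0867×2/12) = 1.0145549.
Forward (HKD per CAD) = 4.0202 × 1.0113472 / 1.0145549 = 4.007489.

4.0075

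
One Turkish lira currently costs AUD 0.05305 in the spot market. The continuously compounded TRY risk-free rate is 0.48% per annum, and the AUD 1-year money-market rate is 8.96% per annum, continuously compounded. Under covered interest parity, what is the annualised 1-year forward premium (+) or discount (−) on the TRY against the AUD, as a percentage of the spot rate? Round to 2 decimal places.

+8.85%

T = 1 year.
CIP forward (AUD per TRY) = 0.05305 × 1.0937367/1.0048115 = 0.05774489.
(F − S)/S ÷ T = (0.05774489 − 0.05305)/0.05305/1 = 0.088499 → 8.85%.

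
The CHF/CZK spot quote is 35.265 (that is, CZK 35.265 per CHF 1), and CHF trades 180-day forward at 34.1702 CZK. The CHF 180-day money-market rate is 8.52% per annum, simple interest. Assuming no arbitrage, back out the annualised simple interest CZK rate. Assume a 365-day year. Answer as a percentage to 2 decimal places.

1.96%

T = 180/365 years.
F/S = 34.1702/35.265 = 0.9689551 = (growth of CZK) / (growth of CHF).
CHF growth factor: 1 + 0.0852×180/365 = 1.0420164.
Hence g_CZK = 1.0096671.
r = (1.0096671 − 1)/(180/365) = 0.019603 → 1.96%.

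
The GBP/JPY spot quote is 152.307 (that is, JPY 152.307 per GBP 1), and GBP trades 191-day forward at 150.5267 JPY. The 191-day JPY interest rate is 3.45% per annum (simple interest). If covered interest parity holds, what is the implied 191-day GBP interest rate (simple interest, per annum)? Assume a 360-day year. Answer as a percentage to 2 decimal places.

5.72%

T = 191/360 years.
By CIP, F/S equals the JPY-to-GBP growth ratio: 150.5267/152.307 = 0.9883111.
JPY growth factor: 1 + 0.0345×191/360 = 1.0183042.
So the GBP growth factor = 1.0303478.
(1.0303478 − 1)/T = 0.057200, i.e. 5.72%.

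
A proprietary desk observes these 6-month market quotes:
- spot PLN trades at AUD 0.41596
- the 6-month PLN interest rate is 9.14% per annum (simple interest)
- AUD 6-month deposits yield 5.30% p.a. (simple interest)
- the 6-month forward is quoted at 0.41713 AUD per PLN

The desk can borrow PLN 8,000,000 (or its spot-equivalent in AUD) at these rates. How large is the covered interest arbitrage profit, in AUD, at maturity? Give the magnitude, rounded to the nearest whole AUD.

AUD 73,679

T = 6/12 years.
Route A — deposit PLN, sell forward: 8,000,000 × 1.045700 × 0.41713 = AUD 3,489,542.73.
Route B — convert at spot, deposit AUD: 8,000,000 × 0.41596 × 1.026500 = AUD 3,415,863.52.
The quoted forward overvalues PLN, so borrow AUD, buy PLN at spot, deposit the PLN at 9.14%, and sell the proceeds forward at 0.41713.
Profit = 3,489,542.73 − 3,415,863.52 = AUD 73,679.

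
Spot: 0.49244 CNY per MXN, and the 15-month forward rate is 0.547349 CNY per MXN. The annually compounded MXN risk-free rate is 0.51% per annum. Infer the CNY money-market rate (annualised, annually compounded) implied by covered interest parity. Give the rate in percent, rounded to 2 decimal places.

9.38%

T = 15/12 years.
CIP gives F = S · g_CNY/g_MXN, so g_CNY/g_MXN = 0.547349/0.49244 = 1.1115039.
MXN growth factor: (1 + 0.0051)^(15/12) = 1.0063791.
Hence g_CNY = 1.1185943.
r = 1.1185943^(12/15) − 1 = 0.093800 → 9.38%.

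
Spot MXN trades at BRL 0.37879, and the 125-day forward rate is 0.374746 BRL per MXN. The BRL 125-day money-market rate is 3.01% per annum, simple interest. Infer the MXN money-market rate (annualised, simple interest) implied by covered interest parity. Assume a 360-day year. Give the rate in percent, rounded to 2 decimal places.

T = 125/360 years.
F/S = 0.374746/0.37879 = 0.9893239 = (growth of BRL) / (growth of MXN).
The BRL side grows by 1 + 0.0301×125/360 = 1.0104514.
That pins the MXN growth at 1.0213555.
(1.0213555 − 1)/T = 0.061504, i.e. 6.15%.

6.15%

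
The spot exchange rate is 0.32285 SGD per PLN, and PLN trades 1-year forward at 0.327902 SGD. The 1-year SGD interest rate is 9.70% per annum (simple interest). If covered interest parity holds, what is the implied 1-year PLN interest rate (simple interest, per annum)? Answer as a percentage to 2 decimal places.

8.01%

T = 1 year.
F/S = 0.327902/0.32285 = 1.0156481 = (growth of SGD) / (growth of PLN).
SGD growth factor: 1 + 0.0970×1 = 1.097000.
Hence g_PLN = 1.0800985.
r = (1.0800985 − 1)/1 = 0.080099 → 8.01%.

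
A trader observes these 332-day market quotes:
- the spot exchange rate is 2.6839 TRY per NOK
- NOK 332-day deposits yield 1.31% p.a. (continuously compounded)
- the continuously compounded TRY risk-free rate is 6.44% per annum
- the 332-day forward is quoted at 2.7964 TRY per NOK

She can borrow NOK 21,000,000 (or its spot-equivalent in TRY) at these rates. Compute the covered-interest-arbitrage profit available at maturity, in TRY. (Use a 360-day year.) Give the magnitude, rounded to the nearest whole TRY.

TRY 372,537

T = 332/360 years.
Route A — deposit NOK, sell forward: 21,000,000 × 1.0121543825 × 2.7964 = TRY 59,438,158.82.
Route B — convert at spot, deposit TRY: 21,000,000 × 2.6839 × 1.0611902029 = TRY 59,810,696.10.
The quoted forward undervalues NOK, so borrow NOK, convert to TRY at spot, deposit the TRY at 6.44%, and buy NOK forward at 2.7964 to cover the loan.
Arbitrage profit = |59,438,158.82 − 59,810,696.10| = TRY 372,537.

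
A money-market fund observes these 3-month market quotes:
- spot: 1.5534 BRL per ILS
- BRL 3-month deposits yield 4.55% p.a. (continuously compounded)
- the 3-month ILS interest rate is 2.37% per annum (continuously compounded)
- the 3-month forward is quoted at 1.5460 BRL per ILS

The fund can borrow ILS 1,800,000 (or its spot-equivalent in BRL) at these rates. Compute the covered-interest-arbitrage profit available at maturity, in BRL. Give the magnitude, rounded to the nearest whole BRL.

T = 3/12 years.
Keep in ILS, deliver into the forward: 1,800,000·1.005942588·1.5460 = BRL 2,799,337.03.
Swap to BRL now, deposit: 1,800,000·1.5534·1.011439941 = BRL 2,828,107.45.
The quoted forward undervalues ILS, so borrow ILS, convert to BRL at spot, deposit the BRL at 4.55%, and buy ILS forward at 1.5460 to cover the loan.
The gap between the two covered legs is BRL 28,770.

BRL 28,770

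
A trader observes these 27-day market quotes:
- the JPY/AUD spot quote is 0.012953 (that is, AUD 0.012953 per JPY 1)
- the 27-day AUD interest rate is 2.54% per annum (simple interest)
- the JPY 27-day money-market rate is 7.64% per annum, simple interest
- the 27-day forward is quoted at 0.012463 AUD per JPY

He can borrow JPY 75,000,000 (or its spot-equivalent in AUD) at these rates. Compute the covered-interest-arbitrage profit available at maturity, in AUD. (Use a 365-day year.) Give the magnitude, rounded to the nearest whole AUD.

AUD 33,293

T = 27/365 years.
Route A — deposit JPY, sell forward: 75,000,000 × 1.00565151 × 0.012463 = AUD 940,007.61.
Route B — convert at spot, deposit AUD: 75,000,000 × 0.012953 × 1.0018789 = AUD 973,300.30.
The quoted forward undervalues JPY, so borrow JPY, convert to AUD at spot, deposit the AUD at 2.54%, and buy JPY forward at 0.012463 to cover the loan.
The gap between the two covered legs is AUD 33,293.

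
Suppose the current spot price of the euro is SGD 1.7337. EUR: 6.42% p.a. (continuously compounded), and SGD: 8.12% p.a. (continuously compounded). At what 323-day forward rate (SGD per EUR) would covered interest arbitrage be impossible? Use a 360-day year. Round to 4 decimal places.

1.7603

T = 323/360 years.
SGD growth factor: e^(0.0812×323/360) = 1.075574.
EUR accumulates by e^(0.0642×323/360) = 1.059293.
Forward (SGD per EUR) = 1.7337 × 1.075574 / 1.059293 = 1.760346.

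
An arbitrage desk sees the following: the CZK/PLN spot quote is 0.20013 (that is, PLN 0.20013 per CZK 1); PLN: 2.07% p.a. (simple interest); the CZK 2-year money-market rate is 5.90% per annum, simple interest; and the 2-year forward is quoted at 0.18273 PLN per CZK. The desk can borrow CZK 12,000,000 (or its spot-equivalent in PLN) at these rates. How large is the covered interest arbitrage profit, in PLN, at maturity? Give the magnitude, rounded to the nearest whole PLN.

PLN 49,479

T = 2 years.
Route A — deposit CZK, sell forward: 12,000,000 × 1.118000 × 0.18273 = PLN 2,451,505.68.
Route B — convert at spot, deposit PLN: 12,000,000 × 0.20013 × 1.041400 = PLN 2,500,984.58.
The quoted forward undervalues CZK, so borrow CZK, convert to PLN at spot, deposit the PLN at 2.07%, and buy CZK forward at 0.18273 to cover the loan.
Profit = 2,500,984.58 − 2,451,505.68 = PLN 49,479.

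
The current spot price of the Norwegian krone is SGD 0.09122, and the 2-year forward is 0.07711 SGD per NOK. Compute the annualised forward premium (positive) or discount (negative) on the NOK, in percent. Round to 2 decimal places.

T = 2 years.
NOK trades forward at -15.46810% vs spot over the period.
Annualise by dividing by T: -0.1546810 / 2 = -0.077341 → -7.73%.

-7.73%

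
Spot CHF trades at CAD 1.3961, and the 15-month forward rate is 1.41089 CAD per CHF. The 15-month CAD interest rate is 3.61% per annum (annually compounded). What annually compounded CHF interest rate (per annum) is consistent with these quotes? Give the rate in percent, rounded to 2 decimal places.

T = 15/12 years.
CIP gives F = S · g_CAD/g_CHF, so g_CAD/g_CHF = 1.41089/1.3961 = 1.0105938.
CAD growth factor: (1 + 0.0361)^(15/12) = 1.0453268.
That pins the CHF growth at 1.0343689.
r = 1.0343689^(12/15) − 1 = 0.027402 → 2.74%.

2.74%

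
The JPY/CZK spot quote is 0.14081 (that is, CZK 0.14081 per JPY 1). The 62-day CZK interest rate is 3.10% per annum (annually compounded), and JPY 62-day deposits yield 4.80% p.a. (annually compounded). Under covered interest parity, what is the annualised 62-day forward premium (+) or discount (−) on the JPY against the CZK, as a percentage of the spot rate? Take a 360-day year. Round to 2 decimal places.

-1.63%

T = 62/360 years.
F = S · g_CZK/g_JPY = 0.14081 × 1.0052717/1.0081071 = 0.14041396.
(F − S)/S ÷ T = (0.14041396 − 0.14081)/0.14081/(62/360) = -0.016331 → -1.63%.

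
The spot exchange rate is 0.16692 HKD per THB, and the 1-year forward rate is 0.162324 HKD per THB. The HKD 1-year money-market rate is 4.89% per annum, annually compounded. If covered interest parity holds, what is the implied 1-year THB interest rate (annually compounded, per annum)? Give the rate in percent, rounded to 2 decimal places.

T = 1 year.
F/S = 0.162324/0.16692 = 0.9724659 = (growth of HKD) / (growth of THB).
The HKD side grows by (1 + 0.0489)^1 = 1.048900.
So the THB growth factor = 1.0785982.
Annualise: 1.0785982^(1/1) − 1 = 0.078598 = 7.86%.

7.86%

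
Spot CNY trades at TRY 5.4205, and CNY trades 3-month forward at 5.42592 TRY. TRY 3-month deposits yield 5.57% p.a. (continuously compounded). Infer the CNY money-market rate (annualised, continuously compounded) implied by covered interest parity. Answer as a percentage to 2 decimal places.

5.17%

T = 3/12 years.
F/S = 5.42592/5.4205 = 1.0009999 = (growth of TRY) / (growth of CNY).
TRY growth factor: e^(0.0557×3/12) = 1.0140224.
That pins the CNY growth at 1.0130095.
Take logs: ln 1.0130095 / (3/12) = 0.051702, so 5.17%.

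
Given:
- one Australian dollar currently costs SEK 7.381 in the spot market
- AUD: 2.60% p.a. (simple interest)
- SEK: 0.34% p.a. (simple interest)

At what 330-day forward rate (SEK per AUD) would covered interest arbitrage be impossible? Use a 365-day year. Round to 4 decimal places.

T = 330/365 years.
SEK growth factor: 1 + 0.0034×330/365 = 1.003074.
AUD growth factor: 1 + 0.0260×330/365 = 1.0235068.
So F = 7.381 × 1.003074 / 1.0235068 = 7.233649 (SEK/AUD).

7.2336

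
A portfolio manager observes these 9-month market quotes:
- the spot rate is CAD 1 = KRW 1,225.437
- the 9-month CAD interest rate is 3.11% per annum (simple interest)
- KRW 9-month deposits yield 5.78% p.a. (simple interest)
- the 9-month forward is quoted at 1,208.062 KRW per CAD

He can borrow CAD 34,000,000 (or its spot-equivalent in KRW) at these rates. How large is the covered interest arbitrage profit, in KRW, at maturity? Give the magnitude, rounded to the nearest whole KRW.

KRW 1,438,868,025

T = 9/12 years.
Keep in CAD, deliver into the forward: 34,000,000·1.023325·1208.062 = KRW 42,032,161,569.10.
Swap to KRW now, deposit: 34,000,000·1225.437·1.043350 = KRW 43,471,029,594.30.
The quoted forward undervalues CAD, so borrow CAD, convert to KRW at spot, deposit the KRW at 5.78%, and buy CAD forward at 1,208.062 to cover the loan.
Profit = 43,471,029,594.30 − 42,032,161,569.10 = KRW 1,438,868,025.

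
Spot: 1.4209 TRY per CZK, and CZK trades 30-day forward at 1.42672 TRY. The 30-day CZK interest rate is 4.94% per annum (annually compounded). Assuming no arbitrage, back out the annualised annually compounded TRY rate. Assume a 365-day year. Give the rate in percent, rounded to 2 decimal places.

10.29%

T = 30/365 years.
CIP gives F = S · g_TRY/g_CZK, so g_TRY/g_CZK = 1.42672/1.4209 = 1.0040960.
CZK growth factor: (1 + 0.0494)^(30/365) = 1.003971.
So the TRY growth factor = 1.0080833.
Annualise: 1.0080833^(365/30) − 1 = 0.102909 = 10.29%.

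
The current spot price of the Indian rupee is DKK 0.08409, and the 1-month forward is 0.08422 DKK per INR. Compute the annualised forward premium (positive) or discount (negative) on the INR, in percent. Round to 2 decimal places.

T = 1/12 years.
(F − S)/S = (0.08422 − 0.08409)/0.08409 = 0.0015460.
Per annum: 0.0015460 / (1/12) = 0.018552 = 1.86%.

+1.86%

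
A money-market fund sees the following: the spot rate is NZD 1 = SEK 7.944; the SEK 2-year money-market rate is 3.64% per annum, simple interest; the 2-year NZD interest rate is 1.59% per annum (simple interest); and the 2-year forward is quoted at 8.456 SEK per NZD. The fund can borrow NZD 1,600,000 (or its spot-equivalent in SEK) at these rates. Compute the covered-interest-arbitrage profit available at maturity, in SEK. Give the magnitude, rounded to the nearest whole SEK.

SEK 324,124

T = 2 years.
Invest the NZD and cover forward: 1,600,000 × 1.031800 × 8.456 = SEK 13,959,841.28.
Convert at spot and invest in SEK: 1,600,000 × 7.944 × 1.072800 = SEK 13,635,717.12.
The quoted forward overvalues NZD, so borrow SEK, buy NZD at spot, deposit the NZD at 1.59%, and sell the proceeds forward at 8.456.
Profit = 13,959,841.28 − 13,635,717.12 = SEK 324,124.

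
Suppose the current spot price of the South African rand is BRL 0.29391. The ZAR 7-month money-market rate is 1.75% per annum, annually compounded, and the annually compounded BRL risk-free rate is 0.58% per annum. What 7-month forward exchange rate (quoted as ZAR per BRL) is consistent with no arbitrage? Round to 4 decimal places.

3.4254

T = 7/12 years.
BRL growth factor: (1 + 0.0058)^(7/12) = 1.0033793.
Growth of 1 ZAR over T: (1 + 0.0175)^(7/12) = 1.0101714.
So F = 0.29391 × 1.0033793 / 1.0101714 = 0.2919338 (BRL/ZAR).
Quoted the other way: 1/0.2919338 = 3.4254 ZAR per BRL.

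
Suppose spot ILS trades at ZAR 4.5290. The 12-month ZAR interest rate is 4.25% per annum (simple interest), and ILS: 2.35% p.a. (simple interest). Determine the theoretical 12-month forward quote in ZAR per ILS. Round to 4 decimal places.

T = 1 year.
Growth of 1 ZAR over T: 1 + 0.0425×1 = 1.042500.
Growth of 1 ILS over T: 1 + 0.0235×1 = 1.023500.
So F = 4.529 × 1.042500 / 1.023500 = 4.613075 (ZAR/ILS).

4.6131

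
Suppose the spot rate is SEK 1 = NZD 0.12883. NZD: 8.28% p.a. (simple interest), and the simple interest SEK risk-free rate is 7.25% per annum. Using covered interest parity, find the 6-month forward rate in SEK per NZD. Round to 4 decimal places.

T = 6/12 years.
NZD accumulates by 1 + 0.0828×6/12 = 1.041400.
SEK growth factor: 1 + 0.0725×6/12 = 1.036250.
So F = 0.12883 × 1.041400 / 1.036250 = 0.1294703 (NZD/SEK).
Invert for SEK per NZD: 1 / 0.1294703 = 7.7238.

7.7238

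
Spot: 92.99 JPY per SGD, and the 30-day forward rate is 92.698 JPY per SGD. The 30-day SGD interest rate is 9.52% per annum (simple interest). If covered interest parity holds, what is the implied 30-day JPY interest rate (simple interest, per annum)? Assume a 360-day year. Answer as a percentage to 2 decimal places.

5.72%

T = 30/360 years.
F/S = 92.698/92.99 = 0.9968599 = (growth of JPY) / (growth of SGD).
The SGD side grows by 1 + 0.0952×30/360 = 1.0079333.
So the JPY growth factor = 1.0047683.
r = (1.0047683 − 1)/(30/360) = 0.057220 → 5.72%.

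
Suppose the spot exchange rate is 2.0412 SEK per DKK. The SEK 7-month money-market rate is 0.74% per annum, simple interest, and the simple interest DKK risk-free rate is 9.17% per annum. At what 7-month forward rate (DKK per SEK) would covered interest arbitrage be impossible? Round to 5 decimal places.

T = 7/12 years.
SEK accumulates by 1 + 0.0074×7/12 = 1.0043167.
DKK growth factor: 1 + 0.0917×7/12 = 1.0534917.
Forward (SEK per DKK) = 2.0412 × 1.0043167 / 1.0534917 = 1.945921.
Quoted the other way: 1/1.945921 = 0.51390 DKK per SEK.

0.51390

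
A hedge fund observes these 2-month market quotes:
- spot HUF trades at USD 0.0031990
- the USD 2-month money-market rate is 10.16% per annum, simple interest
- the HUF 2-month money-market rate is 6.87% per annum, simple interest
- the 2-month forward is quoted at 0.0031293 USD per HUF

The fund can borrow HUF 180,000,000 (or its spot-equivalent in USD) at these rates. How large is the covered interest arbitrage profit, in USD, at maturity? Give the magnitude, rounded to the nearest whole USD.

USD 15,847

T = 2/12 years.
Keep in HUF, deliver into the forward: 180,000,000·1.011450·0.0031293 = USD 569,723.49.
Swap to USD now, deposit: 180,000,000·0.0031990·1.01693333 = USD 585,570.55.
The quoted forward undervalues HUF, so borrow HUF, convert to USD at spot, deposit the USD at 10.16%, and buy HUF forward at 0.0031293 to cover the loan.
The gap between the two covered legs is USD 15,847.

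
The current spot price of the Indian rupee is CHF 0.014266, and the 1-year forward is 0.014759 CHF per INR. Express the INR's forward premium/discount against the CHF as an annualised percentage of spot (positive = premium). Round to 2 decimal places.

+3.46%

T = 1 year.
Period premium: (0.014759 − 0.014266)/0.014266 = 0.0345577.
Annualise by dividing by T: 0.0345577 / 1 = 0.034558 → 3.46%.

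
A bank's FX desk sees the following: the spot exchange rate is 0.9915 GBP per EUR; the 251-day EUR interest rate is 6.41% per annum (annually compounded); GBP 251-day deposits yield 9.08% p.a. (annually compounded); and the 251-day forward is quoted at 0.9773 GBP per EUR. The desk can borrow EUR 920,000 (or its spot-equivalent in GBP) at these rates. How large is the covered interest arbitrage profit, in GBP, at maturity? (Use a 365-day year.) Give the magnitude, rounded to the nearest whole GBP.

T = 251/365 years.
Keep in EUR, deliver into the forward: 920,000·1.04365041·0.9773 = GBP 938,362.78.
Swap to GBP now, deposit: 920,000·0.9915·1.06158858 = GBP 968,359.87.
The quoted forward undervalues EUR, so borrow EUR, convert to GBP at spot, deposit the GBP at 9.08%, and buy EUR forward at 0.9773 to cover the loan.
The gap between the two covered legs is GBP 29,997.

GBP 29,997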